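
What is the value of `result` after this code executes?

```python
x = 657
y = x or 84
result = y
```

x = 657; y = 657; result = 657

657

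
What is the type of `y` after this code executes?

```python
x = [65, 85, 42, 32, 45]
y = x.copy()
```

list.copy() returns list

list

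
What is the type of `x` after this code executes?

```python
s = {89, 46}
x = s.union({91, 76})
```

set.union() returns a new set

set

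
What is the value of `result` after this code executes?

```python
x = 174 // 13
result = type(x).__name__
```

x is int; result = 'int'

'int'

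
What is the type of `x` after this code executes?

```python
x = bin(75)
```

bin() returns str representation

str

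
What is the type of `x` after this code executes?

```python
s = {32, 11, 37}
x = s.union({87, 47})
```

set.union() returns a new set

set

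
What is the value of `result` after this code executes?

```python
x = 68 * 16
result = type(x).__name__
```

x is int; result = 'int'

'int'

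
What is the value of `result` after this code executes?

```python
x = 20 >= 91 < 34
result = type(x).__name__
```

x is bool; result = 'bool'

'bool'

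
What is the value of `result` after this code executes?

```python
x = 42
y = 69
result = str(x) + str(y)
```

x = 42; y = 69; result = '4269'

'4269'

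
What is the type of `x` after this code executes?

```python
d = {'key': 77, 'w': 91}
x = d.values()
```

.values() returns dict_values view

dict_values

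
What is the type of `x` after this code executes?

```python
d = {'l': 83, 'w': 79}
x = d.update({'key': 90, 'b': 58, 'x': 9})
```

dict.update() returns None

NoneType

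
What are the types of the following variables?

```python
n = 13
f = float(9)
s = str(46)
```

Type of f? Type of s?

f is assigned the result of calling float(), which returns a float; s is assigned the result of calling str(), which returns a str

float, str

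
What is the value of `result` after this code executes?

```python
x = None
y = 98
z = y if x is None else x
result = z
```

x = None; y = 98; z = 98; result = 98

98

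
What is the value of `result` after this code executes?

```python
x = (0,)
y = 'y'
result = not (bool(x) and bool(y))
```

x = (0,); y = 'y'; result = False

False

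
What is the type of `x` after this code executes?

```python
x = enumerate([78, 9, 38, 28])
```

enumerate() returns an enumerate object

enumerate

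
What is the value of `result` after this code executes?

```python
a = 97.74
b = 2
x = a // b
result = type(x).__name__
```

a is float; b is int; x is float; result = 'float'

'float'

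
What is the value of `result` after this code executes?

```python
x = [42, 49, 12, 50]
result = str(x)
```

x = [42, 49, 12, 50]; result = '[42, 49, 12, 50]'

'[42, 49, 12, 50]'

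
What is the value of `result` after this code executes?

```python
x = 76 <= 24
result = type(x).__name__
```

x is bool; result = 'bool'

'bool'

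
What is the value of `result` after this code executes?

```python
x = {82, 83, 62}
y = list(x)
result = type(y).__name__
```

x is set; y is list; result = 'list'

'list'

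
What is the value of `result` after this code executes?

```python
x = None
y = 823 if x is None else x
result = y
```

x = None; y = 823; result = 823

823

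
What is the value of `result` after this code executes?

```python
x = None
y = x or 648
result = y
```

x = None; y = 648; result = 648

648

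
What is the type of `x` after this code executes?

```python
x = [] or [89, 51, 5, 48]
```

'or' returns first truthy value (list)

list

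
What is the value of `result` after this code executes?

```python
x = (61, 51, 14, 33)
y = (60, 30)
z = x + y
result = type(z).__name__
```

x is tuple; y is tuple; z is tuple; result = 'tuple'

'tuple'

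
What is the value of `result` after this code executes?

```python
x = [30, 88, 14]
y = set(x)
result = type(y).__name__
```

x is list; y is set; result = 'set'

'set'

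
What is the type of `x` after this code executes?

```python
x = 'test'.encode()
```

str.encode() returns bytes

bytes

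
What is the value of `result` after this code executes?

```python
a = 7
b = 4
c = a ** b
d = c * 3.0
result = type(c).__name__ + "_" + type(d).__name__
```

a is int; b is int; c is int; d is float; result = 'int_float'

'int_float'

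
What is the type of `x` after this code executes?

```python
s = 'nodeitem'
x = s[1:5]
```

Slicing a str returns str

str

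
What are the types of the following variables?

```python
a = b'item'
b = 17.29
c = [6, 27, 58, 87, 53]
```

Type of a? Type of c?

a is assigned a bytes literal (b'...' prefix); c is assigned a list literal (square brackets)

bytes, list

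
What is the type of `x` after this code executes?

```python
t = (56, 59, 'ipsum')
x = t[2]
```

Index 2 of tuple is a str literal

str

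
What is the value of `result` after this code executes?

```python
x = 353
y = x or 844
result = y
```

x = 353; y = 353; result = 353

353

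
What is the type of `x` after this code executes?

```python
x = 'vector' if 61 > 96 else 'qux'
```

Both branches of conditional are str

str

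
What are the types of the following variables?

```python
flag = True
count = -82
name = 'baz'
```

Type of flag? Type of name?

flag is assigned the constant True, which has type bool; name is assigned a quoted string literal, so it is a str

bool, str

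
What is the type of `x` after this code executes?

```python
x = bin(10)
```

bin() returns str representation

str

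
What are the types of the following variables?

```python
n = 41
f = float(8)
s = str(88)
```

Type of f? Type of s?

f is assigned the result of calling float(), which returns a float; s is assigned the result of calling str(), which returns a str

float, str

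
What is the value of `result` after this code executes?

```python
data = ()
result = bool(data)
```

data = (); result = False

False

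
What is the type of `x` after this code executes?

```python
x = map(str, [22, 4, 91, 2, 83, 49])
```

map() returns a map object

map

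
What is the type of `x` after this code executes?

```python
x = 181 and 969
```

'and' with truthy values returns last operand (int)

int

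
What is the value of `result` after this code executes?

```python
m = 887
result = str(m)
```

m = 887; result = '887'

'887'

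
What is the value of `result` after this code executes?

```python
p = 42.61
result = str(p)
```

p = 42.61; result = '42.61'

'42.61'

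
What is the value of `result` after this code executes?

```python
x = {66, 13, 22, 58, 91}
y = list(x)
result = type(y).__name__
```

x is set; y is list; result = 'list'

'list'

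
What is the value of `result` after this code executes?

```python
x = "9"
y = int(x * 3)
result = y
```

x = '9'; y = 999; result = 999

999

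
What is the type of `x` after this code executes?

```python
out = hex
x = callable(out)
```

callable() returns bool

bool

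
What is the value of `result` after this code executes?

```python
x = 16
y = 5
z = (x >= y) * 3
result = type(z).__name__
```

x is int; y is int; z is int; result = 'int'

'int'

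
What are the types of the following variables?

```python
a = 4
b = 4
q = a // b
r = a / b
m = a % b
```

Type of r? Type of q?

/ returns float; // returns int

float, int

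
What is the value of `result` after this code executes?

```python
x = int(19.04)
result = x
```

x = 19; result = 19

19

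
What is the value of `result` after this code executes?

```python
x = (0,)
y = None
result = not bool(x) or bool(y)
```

x = (0,); y = None; result = False

False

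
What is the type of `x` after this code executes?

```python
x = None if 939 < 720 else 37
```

939 < 720 is False, so the else branch is taken

int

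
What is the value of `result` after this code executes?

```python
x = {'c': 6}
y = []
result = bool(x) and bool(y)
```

x = {'c': 6}; y = []; result = False

False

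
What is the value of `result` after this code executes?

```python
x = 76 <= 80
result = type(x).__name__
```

x is bool; result = 'bool'

'bool'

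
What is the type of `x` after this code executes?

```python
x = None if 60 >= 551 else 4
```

60 >= 551 is False, so the else branch is taken

int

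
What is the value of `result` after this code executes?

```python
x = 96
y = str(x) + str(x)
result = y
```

x = 96; y = '9696'; result = '9696'

'9696'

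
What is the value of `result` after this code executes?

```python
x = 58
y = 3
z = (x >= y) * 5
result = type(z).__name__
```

x is int; y is int; z is int; result = 'int'

'int'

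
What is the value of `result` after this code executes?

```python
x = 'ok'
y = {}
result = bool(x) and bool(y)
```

x = 'ok'; y = {}; result = False

False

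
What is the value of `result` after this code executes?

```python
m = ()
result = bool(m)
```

m = (); result = False

False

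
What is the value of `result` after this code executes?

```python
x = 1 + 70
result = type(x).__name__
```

x is int; result = 'int'

'int'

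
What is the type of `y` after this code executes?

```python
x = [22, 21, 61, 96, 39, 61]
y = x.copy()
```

list.copy() returns list

list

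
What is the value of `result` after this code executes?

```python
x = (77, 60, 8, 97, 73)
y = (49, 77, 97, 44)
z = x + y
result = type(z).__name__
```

x is tuple; y is tuple; z is tuple; result = 'tuple'

'tuple'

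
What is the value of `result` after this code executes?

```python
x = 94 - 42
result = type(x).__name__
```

x is int; result = 'int'

'int'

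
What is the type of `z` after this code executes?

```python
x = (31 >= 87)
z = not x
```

'not' returns bool

bool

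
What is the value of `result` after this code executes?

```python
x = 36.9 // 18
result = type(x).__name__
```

x is float; result = 'float'

'float'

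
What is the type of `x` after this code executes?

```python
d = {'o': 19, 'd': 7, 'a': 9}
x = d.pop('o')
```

dict.pop() returns the value

int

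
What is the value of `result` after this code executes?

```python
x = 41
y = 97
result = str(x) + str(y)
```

x = 41; y = 97; result = '4197'

'4197'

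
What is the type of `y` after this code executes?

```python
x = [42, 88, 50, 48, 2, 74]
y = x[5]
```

Indexing list[int] returns int

int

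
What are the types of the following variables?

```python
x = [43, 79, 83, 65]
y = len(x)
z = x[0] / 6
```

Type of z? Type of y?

int / int = float; len() returns int

float, int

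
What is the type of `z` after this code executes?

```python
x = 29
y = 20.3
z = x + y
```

int + float = float

float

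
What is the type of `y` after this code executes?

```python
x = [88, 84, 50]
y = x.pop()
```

list.pop() returns the popped element

int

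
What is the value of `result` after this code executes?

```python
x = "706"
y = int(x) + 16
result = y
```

x = '706'; y = 722; result = 722

722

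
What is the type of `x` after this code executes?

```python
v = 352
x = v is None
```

'is' comparison returns bool

bool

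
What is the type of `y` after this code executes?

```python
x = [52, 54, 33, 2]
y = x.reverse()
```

list.reverse() returns None

NoneType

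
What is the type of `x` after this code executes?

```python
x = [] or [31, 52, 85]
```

'or' returns first truthy value (list)

list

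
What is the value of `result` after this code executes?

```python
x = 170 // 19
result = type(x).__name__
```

x is int; result = 'int'

'int'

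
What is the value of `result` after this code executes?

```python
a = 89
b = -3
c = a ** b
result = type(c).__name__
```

a is int; b is int; c is float; result = 'float'

'float'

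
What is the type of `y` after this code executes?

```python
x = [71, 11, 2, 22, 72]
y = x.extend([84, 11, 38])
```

list.extend() returns None

NoneType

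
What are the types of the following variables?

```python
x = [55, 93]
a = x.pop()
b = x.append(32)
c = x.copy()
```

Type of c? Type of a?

copy() returns list; pop() returns element

list, int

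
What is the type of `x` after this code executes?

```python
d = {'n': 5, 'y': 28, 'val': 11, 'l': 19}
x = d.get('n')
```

dict.get() returns value type when found

int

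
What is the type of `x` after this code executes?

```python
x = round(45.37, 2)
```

round() with decimal places returns float

float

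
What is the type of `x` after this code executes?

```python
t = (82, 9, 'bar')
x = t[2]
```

Index 2 of tuple is a str literal

str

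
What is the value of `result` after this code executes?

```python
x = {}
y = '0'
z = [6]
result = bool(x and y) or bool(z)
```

x = {}; y = '0'; z = [6]; result = True

True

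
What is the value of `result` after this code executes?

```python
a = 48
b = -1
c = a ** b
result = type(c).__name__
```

a is int; b is int; c is float; result = 'float'

'float'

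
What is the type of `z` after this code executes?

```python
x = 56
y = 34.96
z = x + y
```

int + float = float

float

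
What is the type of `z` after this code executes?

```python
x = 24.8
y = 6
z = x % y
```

float % int = float

float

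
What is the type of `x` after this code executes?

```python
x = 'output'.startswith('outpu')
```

str.startswith() returns bool

bool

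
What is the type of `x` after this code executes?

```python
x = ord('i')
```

ord() returns int (code point)

int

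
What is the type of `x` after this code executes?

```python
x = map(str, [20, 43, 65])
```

map() returns a map object

map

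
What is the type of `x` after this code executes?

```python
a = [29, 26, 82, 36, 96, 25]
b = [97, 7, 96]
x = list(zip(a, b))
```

list(zip()) returns a list of tuples

list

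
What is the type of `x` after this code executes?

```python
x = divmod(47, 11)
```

divmod() returns tuple of (quotient, remainder)

tuple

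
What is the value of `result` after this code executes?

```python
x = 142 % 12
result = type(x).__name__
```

x is int; result = 'int'

'int'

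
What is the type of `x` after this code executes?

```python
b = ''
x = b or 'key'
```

'or' returns first truthy value (str)

str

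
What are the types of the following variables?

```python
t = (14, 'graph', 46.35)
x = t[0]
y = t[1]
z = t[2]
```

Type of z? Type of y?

tuple[2] is float; tuple[1] is str

float, str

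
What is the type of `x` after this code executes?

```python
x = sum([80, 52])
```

sum() of ints returns int

int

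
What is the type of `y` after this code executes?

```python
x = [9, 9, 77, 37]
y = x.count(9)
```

list.count() returns int

int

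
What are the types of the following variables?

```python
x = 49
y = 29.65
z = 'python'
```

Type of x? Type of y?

x is assigned a bare integer (no decimal point), so it is an int; y is assigned a number with a decimal point, so it is a float

int, float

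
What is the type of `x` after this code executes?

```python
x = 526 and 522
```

'and' with truthy values returns last operand (int)

int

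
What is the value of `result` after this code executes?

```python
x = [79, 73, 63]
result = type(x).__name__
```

x is list; result = 'list'

'list'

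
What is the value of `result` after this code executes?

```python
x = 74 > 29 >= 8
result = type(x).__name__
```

x is bool; result = 'bool'

'bool'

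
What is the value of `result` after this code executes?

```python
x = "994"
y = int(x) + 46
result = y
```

x = '994'; y = 1040; result = 1040

1040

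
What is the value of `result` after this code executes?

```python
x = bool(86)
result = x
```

x = True; result = True

True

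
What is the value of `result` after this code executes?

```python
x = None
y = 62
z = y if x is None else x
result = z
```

x = None; y = 62; z = 62; result = 62

62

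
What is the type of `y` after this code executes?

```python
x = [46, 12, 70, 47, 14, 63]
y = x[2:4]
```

Slicing a list returns a list

list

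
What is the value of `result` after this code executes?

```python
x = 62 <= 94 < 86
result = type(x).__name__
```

x is bool; result = 'bool'

'bool'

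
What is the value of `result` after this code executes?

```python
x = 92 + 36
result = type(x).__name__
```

x is int; result = 'int'

'int'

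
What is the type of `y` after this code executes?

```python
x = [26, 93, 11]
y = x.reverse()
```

list.reverse() returns None

NoneType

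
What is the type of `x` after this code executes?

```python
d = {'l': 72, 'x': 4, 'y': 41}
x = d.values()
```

.values() returns dict_values view

dict_values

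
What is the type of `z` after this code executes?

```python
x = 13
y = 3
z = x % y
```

int % int = int

int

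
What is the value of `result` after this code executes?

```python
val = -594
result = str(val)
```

val = -594; result = '-594'

'-594'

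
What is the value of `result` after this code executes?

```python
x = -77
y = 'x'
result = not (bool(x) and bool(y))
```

x = -77; y = 'x'; result = False

False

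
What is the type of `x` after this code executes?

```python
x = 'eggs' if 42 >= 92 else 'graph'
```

Both branches of conditional are str

str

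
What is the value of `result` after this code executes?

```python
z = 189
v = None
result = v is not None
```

z = 189; v = None; result = False

False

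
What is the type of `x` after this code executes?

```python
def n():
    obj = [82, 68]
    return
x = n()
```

Bare return returns None

NoneType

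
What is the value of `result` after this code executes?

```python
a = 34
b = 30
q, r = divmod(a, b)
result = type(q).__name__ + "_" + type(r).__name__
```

a is int; b is int; q is int; r is int; result = 'int_int'

'int_int'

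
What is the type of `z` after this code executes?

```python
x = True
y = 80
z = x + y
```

bool + int = int (bool is subclass of int)

int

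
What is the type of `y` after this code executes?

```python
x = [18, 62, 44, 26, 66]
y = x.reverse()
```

list.reverse() returns None

NoneType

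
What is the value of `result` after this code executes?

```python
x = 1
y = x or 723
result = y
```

x = 1; y = 1; result = 1

1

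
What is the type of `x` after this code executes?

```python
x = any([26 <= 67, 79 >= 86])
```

any() returns bool

bool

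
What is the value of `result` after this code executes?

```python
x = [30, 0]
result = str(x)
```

x = [30, 0]; result = '[30, 0]'

'[30, 0]'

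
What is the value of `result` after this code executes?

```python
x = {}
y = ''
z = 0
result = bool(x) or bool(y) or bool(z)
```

x = {}; y = ''; z = 0; result = False

False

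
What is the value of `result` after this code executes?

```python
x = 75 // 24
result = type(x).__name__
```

x is int; result = 'int'

'int'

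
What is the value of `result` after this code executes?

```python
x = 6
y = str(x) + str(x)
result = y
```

x = 6; y = '66'; result = '66'

'66'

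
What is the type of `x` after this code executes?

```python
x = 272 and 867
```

'and' with truthy values returns last operand (int)

int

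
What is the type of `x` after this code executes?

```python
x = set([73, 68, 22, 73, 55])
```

set() constructor returns set

set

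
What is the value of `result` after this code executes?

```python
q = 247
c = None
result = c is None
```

q = 247; c = None; result = True

True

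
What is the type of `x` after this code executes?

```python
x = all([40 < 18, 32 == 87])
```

all() returns bool

bool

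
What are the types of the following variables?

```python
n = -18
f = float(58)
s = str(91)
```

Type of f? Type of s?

f is assigned the result of calling float(), which returns a float; s is assigned the result of calling str(), which returns a str

float, str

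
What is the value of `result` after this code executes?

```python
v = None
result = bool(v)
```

v = None; result = False

False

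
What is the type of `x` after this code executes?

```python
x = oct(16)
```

oct() returns str representation

str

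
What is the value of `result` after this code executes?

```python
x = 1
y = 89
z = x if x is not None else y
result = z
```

x = 1; y = 89; z = 1; result = 1

1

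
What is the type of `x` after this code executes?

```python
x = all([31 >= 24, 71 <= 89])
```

all() returns bool

bool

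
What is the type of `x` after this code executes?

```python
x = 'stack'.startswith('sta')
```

str.startswith() returns bool

bool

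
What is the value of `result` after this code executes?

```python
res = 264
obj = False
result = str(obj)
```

res = 264; obj = False; result = 'False'

'False'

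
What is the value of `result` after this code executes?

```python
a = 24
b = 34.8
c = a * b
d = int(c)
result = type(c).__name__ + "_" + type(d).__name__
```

a is int; b is float; c is float; d is int; result = 'float_int'

'float_int'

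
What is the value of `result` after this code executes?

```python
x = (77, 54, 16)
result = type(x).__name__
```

x is tuple; result = 'tuple'

'tuple'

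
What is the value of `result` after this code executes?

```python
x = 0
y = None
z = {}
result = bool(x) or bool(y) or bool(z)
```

x = 0; y = None; z = {}; result = False

False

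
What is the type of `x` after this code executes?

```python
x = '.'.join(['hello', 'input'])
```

str.join() returns str

str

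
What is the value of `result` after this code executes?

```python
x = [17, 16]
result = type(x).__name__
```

x is list; result = 'list'

'list'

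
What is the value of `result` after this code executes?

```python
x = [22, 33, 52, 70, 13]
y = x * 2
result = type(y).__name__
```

x is list; y is list; result = 'list'

'list'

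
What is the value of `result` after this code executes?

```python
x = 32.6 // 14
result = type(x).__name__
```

x is float; result = 'float'

'float'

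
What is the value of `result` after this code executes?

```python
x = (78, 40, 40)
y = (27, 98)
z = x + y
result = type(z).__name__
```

x is tuple; y is tuple; z is tuple; result = 'tuple'

'tuple'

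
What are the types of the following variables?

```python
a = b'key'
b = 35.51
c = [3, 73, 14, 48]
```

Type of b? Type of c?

b is assigned a number with a decimal point, so it is a float; c is assigned a list literal (square brackets)

float, list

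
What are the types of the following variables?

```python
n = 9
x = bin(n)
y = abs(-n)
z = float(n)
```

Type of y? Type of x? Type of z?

abs() of int returns int; bin() returns str; float() returns float

int, str, float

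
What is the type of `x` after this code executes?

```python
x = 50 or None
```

'or' returns first truthy value

int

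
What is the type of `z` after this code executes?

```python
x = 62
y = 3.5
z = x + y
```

int + float = float

float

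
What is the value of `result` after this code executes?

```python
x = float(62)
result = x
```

x = 62.0; result = 62.0

62.0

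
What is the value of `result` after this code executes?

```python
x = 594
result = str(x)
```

x = 594; result = '594'

'594'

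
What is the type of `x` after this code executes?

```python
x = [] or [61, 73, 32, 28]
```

'or' returns first truthy value (list)

list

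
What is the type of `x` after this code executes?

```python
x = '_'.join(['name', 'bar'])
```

str.join() returns str

str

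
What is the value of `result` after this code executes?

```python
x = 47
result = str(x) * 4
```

x = 47; result = '47474747'

'47474747'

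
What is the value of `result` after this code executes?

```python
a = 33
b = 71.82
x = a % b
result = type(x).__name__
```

a is int; b is float; x is float; result = 'float'

'float'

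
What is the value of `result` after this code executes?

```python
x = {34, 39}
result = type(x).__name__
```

x is set; result = 'set'

'set'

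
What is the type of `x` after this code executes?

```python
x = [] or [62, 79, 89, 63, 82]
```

'or' returns first truthy value (list)

list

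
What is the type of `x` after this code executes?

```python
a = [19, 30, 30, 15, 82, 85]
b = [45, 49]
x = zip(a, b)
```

zip() returns a zip object

zip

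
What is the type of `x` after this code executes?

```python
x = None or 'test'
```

'or' with None returns the other truthy value (str)

str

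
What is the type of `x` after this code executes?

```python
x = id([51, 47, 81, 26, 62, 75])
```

id() returns int

int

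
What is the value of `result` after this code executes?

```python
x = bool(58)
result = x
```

x = True; result = True

True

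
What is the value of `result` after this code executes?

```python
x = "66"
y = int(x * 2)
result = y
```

x = '66'; y = 6666; result = 6666

6666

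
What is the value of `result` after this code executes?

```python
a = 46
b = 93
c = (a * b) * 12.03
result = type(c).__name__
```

a is int; b is int; c is float; result = 'float'

'float'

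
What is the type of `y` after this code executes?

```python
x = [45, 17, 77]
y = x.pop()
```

list.pop() returns the popped element

int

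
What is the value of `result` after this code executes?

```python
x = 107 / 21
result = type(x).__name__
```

x is float; result = 'float'

'float'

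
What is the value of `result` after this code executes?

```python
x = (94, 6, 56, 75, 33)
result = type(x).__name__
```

x is tuple; result = 'tuple'

'tuple'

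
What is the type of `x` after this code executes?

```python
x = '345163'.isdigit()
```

str.isdigit() returns bool

bool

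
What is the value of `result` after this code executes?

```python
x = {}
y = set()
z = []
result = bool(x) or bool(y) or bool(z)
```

x = {}; y = set(); z = []; result = False

False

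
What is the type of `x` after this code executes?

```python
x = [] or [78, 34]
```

'or' returns first truthy value (list)

list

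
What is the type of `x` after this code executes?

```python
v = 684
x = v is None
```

'is' comparison returns bool

bool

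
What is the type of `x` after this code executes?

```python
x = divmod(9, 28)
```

divmod() returns tuple of (quotient, remainder)

tuple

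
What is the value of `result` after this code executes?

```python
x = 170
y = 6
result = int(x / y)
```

x = 170; y = 6; result = 28

28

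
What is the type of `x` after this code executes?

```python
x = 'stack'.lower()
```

str.lower() returns str

str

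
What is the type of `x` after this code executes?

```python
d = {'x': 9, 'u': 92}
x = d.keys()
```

.keys() returns dict_keys view

dict_keys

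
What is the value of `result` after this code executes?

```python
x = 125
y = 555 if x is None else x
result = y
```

x = 125; y = 125; result = 125

125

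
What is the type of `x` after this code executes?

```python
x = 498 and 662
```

'and' with truthy values returns last operand (int)

int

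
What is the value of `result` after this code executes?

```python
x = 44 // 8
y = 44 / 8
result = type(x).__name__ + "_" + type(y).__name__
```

x is int; y is float; result = 'int_float'

'int_float'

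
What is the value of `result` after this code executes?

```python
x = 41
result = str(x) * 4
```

x = 41; result = '41414141'

'41414141'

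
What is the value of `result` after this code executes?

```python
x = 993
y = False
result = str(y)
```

x = 993; y = False; result = 'False'

'False'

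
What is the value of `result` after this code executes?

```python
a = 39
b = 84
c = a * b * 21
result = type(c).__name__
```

a is int; b is int; c is int; result = 'int'

'int'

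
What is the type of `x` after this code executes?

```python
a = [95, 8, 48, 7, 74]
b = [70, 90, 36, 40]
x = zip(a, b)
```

zip() returns a zip object

zip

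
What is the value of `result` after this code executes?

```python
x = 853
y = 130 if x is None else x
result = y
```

x = 853; y = 853; result = 853

853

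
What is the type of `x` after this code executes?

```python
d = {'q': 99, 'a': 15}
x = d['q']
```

Accessing dict[str, int] with str key returns int

int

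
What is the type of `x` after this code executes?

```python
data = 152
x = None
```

None has type NoneType

NoneType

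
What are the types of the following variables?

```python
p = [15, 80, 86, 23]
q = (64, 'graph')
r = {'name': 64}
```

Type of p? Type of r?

p is assigned a list literal (square brackets); r is assigned a dict literal ({key: value})

list, dict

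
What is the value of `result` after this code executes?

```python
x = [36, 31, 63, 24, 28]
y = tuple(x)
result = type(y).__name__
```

x is list; y is tuple; result = 'tuple'

'tuple'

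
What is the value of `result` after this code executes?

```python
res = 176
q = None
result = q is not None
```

res = 176; q = None; result = False

False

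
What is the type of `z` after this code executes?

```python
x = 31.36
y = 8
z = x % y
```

float % int = float

float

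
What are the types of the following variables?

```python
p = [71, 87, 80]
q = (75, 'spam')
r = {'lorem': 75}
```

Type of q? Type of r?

q is assigned a tuple (parenthesized, comma-separated values); r is assigned a dict literal ({key: value})

tuple, dict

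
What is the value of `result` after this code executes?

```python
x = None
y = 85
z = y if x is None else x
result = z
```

x = None; y = 85; z = 85; result = 85

85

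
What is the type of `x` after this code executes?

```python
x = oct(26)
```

oct() returns str representation

str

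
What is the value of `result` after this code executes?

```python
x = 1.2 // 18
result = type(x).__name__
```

x is float; result = 'float'

'float'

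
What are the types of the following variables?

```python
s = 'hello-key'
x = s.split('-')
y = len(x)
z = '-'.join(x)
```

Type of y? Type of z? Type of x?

len() returns int; str.join() returns str; str.split() returns list

int, str, list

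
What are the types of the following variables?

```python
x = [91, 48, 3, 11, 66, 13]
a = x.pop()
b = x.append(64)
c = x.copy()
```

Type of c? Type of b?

copy() returns list; append() returns None

list, NoneType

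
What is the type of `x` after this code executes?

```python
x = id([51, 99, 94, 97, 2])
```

id() returns int

int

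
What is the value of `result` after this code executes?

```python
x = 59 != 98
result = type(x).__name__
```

x is bool; result = 'bool'

'bool'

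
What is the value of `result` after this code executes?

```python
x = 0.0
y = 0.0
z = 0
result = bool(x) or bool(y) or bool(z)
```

x = 0.0; y = 0.0; z = 0; result = False

False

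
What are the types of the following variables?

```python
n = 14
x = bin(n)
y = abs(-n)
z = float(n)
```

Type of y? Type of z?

abs() of int returns int; float() returns float

int, float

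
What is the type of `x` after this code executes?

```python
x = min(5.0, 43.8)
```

min() of floats returns float

float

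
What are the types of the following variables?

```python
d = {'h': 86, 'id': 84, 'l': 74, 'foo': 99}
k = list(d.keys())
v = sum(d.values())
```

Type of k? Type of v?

list() converts to list; sum of ints is int

list, int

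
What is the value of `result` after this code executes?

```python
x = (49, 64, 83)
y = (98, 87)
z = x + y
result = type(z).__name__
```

x is tuple; y is tuple; z is tuple; result = 'tuple'

'tuple'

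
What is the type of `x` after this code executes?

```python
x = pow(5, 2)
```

pow(int, int) returns int

int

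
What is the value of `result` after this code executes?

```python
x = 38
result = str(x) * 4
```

x = 38; result = '38383838'

'38383838'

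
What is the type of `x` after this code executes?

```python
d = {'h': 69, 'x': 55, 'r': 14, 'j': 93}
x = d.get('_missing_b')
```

dict.get() returns None when key not found

NoneType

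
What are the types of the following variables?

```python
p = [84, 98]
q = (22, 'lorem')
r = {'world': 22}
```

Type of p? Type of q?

p is assigned a list literal (square brackets); q is assigned a tuple (parenthesized, comma-separated values)

list, tuple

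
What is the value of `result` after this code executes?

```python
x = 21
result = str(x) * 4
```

x = 21; result = '21212121'

'21212121'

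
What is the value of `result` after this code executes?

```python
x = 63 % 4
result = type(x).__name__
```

x is int; result = 'int'

'int'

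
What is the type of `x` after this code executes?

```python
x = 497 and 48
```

'and' with truthy values returns last operand (int)

int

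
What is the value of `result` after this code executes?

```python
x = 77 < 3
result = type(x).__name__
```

x is bool; result = 'bool'

'bool'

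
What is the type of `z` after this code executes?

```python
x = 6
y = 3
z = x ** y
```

positive int ** positive int = int

int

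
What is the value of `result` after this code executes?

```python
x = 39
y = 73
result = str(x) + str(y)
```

x = 39; y = 73; result = '3973'

'3973'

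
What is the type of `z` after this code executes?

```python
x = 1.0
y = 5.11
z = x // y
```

float // float = float

float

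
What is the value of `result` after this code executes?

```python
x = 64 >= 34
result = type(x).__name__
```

x is bool; result = 'bool'

'bool'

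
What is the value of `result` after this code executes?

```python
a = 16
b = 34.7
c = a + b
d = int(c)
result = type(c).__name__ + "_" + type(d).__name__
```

a is int; b is float; c is float; d is int; result = 'float_int'

'float_int'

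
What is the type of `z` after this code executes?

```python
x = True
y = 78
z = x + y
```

bool + int = int (bool is subclass of int)

int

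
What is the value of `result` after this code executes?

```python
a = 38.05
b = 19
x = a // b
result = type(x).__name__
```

a is float; b is int; x is float; result = 'float'

'float'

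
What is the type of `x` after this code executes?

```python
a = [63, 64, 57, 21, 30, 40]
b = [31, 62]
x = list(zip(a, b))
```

list(zip()) returns a list of tuples

list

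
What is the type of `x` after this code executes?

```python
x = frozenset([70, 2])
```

frozenset() returns frozenset

frozenset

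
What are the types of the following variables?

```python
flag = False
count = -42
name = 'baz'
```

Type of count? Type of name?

count is assigned a bare integer (no decimal point), so it is an int; name is assigned a quoted string literal, so it is a str

int, str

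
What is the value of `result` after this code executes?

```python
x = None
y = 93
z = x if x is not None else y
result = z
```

x = None; y = 93; z = 93; result = 93

93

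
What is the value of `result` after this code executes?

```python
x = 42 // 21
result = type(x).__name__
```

x is int; result = 'int'

'int'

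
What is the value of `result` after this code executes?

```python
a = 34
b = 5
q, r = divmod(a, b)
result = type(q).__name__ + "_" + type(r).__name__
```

a is int; b is int; q is int; r is int; result = 'int_int'

'int_int'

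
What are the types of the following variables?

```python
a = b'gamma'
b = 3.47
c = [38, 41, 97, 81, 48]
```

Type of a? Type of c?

a is assigned a bytes literal (b'...' prefix); c is assigned a list literal (square brackets)

bytes, list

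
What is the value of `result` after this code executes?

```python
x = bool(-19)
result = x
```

x = True; result = True

True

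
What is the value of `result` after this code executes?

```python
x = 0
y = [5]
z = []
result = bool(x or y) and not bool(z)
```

x = 0; y = [5]; z = []; result = True

True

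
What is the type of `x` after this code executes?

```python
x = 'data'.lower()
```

str.lower() returns str

str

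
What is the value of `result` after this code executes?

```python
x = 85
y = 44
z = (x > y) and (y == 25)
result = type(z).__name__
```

x is int; y is int; z is bool; result = 'bool'

'bool'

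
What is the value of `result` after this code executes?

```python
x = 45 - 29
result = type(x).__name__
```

x is int; result = 'int'

'int'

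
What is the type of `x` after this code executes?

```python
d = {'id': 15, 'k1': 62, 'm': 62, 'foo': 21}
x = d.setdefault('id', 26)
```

dict.setdefault() returns the (existing or default) value

int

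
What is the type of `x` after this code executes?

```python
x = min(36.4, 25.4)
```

min() of floats returns float

float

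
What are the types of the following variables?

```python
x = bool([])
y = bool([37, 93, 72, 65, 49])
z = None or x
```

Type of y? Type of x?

bool() returns bool; bool() returns bool

bool, bool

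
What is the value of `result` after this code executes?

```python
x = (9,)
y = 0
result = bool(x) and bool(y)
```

x = (9,); y = 0; result = False

False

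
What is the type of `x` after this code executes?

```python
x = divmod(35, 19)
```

divmod() returns tuple of (quotient, remainder)

tuple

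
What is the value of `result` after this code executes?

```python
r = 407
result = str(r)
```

r = 407; result = '407'

'407'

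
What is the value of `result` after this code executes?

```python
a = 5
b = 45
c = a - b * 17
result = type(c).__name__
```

a is int; b is int; c is int; result = 'int'

'int'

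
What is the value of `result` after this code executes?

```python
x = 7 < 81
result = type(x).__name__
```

x is bool; result = 'bool'

'bool'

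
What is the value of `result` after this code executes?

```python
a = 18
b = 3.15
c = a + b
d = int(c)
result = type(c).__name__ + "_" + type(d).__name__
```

a is int; b is float; c is float; d is int; result = 'float_int'

'float_int'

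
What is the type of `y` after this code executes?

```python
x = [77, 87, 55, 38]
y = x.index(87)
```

list.index() returns int

int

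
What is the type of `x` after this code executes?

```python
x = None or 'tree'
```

'or' with None returns the other truthy value (str)

str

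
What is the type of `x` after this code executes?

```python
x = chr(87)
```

chr() returns str (single char)

str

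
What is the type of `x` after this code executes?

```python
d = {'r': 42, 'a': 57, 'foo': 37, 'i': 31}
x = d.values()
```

.values() returns dict_values view

dict_values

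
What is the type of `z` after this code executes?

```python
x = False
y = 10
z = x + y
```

bool + int = int (bool is subclass of int)

int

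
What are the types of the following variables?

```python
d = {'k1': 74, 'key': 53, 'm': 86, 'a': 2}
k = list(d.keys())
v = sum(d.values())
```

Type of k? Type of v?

list() converts to list; sum of ints is int

list, int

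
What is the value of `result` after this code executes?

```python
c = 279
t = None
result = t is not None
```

c = 279; t = None; result = False

False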